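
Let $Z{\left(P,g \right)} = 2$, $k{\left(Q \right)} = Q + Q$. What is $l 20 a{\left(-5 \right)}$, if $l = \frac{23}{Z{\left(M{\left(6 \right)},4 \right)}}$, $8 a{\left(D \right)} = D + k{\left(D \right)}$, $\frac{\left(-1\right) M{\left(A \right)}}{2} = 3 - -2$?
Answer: $- \frac{1725}{4} \approx -431.25$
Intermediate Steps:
$k{\left(Q \right)} = 2 Q$
$M{\left(A \right)} = -10$ ($M{\left(A \right)} = - 2 \left(3 - -2\right) = - 2 \left(3 + 2\right) = \left(-2\right) 5 = -10$)
$a{\left(D \right)} = \frac{3 D}{8}$ ($a{\left(D \right)} = \frac{D + 2 D}{8} = \frac{3 D}{8}$)
$l = \frac{23}{2} \approx 11.5$
$l 20 a{\left(-5 \right)} = \frac{23}{2} \cdot 20 \cdot \frac{3}{8} \left(-5\right) = 230 \left(- \frac{15}{8}\right) = - \frac{1725}{4}$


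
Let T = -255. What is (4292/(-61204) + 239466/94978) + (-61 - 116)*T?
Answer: 2522937655727/55894553 ≈ 45137.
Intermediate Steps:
(4292/(-61204) + 239466/94978) + (-61 - 116)*T = (4292/(-61204) + 239466/94978) + (-61 - 116)*(-255) = (4292*(-1/61204) + 239466*(1/94978)) - 177*(-255) = (-1073/15301 + 119733/47489) + 45135 = 137006072/55894553 + 45135 = 2522937655727/55894553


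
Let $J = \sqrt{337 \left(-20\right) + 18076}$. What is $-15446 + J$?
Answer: $-15446 + 2 \sqrt{2834} \approx -15340.0$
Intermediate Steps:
$J = 2 \sqrt{2834}$ ($J = \sqrt{-6740 + 18076} = \sqrt{11336} = 2 \sqrt{2834} \approx 106.47$)
$-15446 + J = -15446 + 2 \sqrt{2834}$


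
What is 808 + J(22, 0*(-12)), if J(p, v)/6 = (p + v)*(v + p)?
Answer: 3712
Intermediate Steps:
J(p, v) = 6*(p + v)² (J(p, v) = 6*((p + v)*(v + p)) = 6*((p + v)*(p + v)) = 6*(p + v)²)
808 + J(22, 0*(-12)) = 808 + 6*(22 + 0*(-12))² = 808 + 6*(22 + 0)² = 808 + 6*22² = 808 + 6*484 = 808 + 2904 = 3712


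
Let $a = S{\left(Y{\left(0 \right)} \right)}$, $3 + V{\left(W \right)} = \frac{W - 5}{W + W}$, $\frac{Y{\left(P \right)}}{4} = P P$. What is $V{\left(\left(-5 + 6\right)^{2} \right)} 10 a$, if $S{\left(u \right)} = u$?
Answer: $0$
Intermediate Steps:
$Y{\left(P \right)} = 4 P^{2}$ ($Y{\left(P \right)} = 4 P P = 4 P^{2}$)
$V{\left(W \right)} = -3 + \frac{-5 + W}{2 W}$ ($V{\left(W \right)} = -3 + \frac{W - 5}{W + W} = -3 + \frac{-5 + W}{2 W}$)
$a = 0$ ($a = 4 \cdot 0^{2} = 4 \cdot 0 = 0$)
$V{\left(\left(-5 + 6\right)^{2} \right)} 10 a = \frac{5 \left(-1 - \left(-5 + 6\right)^{2}\right)}{2 \left(-5 + 6\right)^{2}} \cdot 10 \cdot 0 = \frac{5 \left(-1 - 1^{2}\right)}{2 \cdot 1^{2}} \cdot 10 \cdot 0 = \frac{5 \left(-1 - 1\right)}{2 \cdot 1} \cdot 10 \cdot 0 = \frac{5}{2} \cdot 1 \left(-1 - 1\right) 10 \cdot 0 = \frac{5}{2} \cdot 1 \left(-2\right) 10 \cdot 0 = \left(-5\right) 10 \cdot 0 = \left(-50\right) 0 = 0$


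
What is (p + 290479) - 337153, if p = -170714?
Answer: -217388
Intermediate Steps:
(p + 290479) - 337153 = (-170714 + 290479) - 337153 = 119765 - 337153 = -217388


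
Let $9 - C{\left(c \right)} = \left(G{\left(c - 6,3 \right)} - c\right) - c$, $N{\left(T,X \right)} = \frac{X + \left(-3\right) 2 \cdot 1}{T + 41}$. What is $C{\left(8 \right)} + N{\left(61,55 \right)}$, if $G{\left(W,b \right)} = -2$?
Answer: $\frac{2803}{102} \approx 27.48$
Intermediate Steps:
$N{\left(T,X \right)} = \frac{-6 + X}{41 + T}$ ($N{\left(T,X \right)} = \frac{X - 6}{41 + T} = \frac{-6 + X}{41 + T}$)
$C{\left(c \right)} = 11 + 2 c$ ($C{\left(c \right)} = 9 - \left(\left(-2 - c\right) - c\right) = 9 - \left(-2 - 2 c\right) = 9 + \left(2 + 2 c\right) = 11 + 2 c$)
$C{\left(8 \right)} + N{\left(61,55 \right)} = \left(11 + 2 \cdot 8\right) + \frac{-6 + 55}{41 + 61} = \left(11 + 16\right) + \frac{1}{102} \cdot 49 = 27 + \frac{1}{102} \cdot 49 = 27 + \frac{49}{102} = \frac{2803}{102}$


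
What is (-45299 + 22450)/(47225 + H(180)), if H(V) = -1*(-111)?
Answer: -22849/47336 ≈ -0.48270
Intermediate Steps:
H(V) = 111
(-45299 + 22450)/(47225 + H(180)) = (-45299 + 22450)/(47225 + 111) = -22849/47336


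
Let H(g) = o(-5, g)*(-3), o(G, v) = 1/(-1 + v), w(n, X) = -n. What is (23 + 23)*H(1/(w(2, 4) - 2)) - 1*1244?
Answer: -5668/5 ≈ -1133.6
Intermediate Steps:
H(g) = -3/(-1 + g)
(23 + 23)*H(1/(w(2, 4) - 2)) - 1*1244 = (23 + 23)*(-3/(-1 + 1/(-1*2 - 2))) - 1*1244 = 46*(-3/(-1 + 1/(-2 - 2))) - 1244 = 46*(-3/(-1 + 1/(-4))) - 1244 = 46*(-3/(-1 - ¼)) - 1244 = 46*(-3/(-5/4)) - 1244 = 46*(-3*(-⅘)) - 1244 = 46*(12/5) - 1244 = 552/5 - 1244 = -5668/5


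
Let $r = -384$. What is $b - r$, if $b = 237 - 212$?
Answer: $409$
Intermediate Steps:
$b = 25$ ($b = 237 - 212 = 25$)
$b - r = 25 - -384 = 25 + 384 = 409$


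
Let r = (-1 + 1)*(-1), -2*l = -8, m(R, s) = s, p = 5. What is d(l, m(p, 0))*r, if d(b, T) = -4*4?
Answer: 0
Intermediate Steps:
l = 4 (l = -½*(-8) = 4)
d(b, T) = -16
r = 0 (r = 0*(-1) = 0)
d(l, m(p, 0))*r = -16*0 = 0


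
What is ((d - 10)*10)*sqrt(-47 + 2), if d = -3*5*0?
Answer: -300*I*sqrt(5) ≈ -670.82*I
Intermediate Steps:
d = 0 (d = -15*0 = 0)
((d - 10)*10)*sqrt(-47 + 2) = ((0 - 10)*10)*sqrt(-47 + 2) = (-10*10)*sqrt(-45) = -300*I*sqrt(5)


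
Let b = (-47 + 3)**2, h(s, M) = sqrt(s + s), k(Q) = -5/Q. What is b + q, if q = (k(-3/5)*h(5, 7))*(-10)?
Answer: 1936 - 250*sqrt(10)/3 ≈ 1672.5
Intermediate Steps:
h(s, M) = sqrt(2)*sqrt(s) (h(s, M) = sqrt(2*s) = sqrt(2)*sqrt(s))
q = -250*sqrt(10)/3 (q = ((-5/((-3/5)))*(sqrt(2)*sqrt(5)))*(-10) = ((-5/((-3*1/5)))*sqrt(10))*(-10) = ((-5/(-3/5))*sqrt(10))*(-10) = ((-5*(-5/3))*sqrt(10))*(-10) = (25*sqrt(10)/3)*(-10) = -250*sqrt(10)/3 ≈ -263.52)
b = 1936 (b = (-44)**2 = 1936)
b + q = 1936 - 250*sqrt(10)/3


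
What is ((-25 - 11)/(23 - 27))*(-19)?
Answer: -171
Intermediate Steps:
((-25 - 11)/(23 - 27))*(-19) = -36/(-4)*(-19) = -36*(-1/4)*(-19) = 9*(-19) = -171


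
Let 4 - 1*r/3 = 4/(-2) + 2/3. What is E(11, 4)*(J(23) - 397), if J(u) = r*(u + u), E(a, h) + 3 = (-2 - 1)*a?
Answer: -12204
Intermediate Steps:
E(a, h) = -3 - 3*a (E(a, h) = -3 + (-2 - 1)*a = -3 - 3*a)
r = 16 (r = 12 - 3*(4/(-2) + 2/3) = 12 - 3*(4*(-1/2) + 2*(1/3)) = 12 - 3*(-2 + 2/3) = 12 - 3*(-4/3) = 12 + 4 = 16)
J(u) = 32*u (J(u) = 16*(u + u) = 16*(2*u) = 32*u)
E(11, 4)*(J(23) - 397) = (-3 - 3*11)*(32*23 - 397) = (-3 - 33)*(736 - 397) = -36*339 = -12204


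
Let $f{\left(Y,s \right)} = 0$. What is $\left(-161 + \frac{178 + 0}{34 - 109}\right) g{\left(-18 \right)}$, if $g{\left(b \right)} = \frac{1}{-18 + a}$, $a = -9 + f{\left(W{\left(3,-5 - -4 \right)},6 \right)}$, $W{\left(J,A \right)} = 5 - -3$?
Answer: $\frac{12253}{2025} \approx 6.0509$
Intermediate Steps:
$W{\left(J,A \right)} = 8$ ($W{\left(J,A \right)} = 5 + 3 = 8$)
$a = -9$ ($a = -9 + 0 = -9$)
$g{\left(b \right)} = - \frac{1}{27}$ ($g{\left(b \right)} = \frac{1}{-18 - 9} = \frac{1}{-27} = - \frac{1}{27}$)
$\left(-161 + \frac{178 + 0}{34 - 109}\right) g{\left(-18 \right)} = \left(-161 + \frac{178 + 0}{34 - 109}\right) \left(- \frac{1}{27}\right) = \left(-161 + \frac{178}{-75}\right) \left(- \frac{1}{27}\right) = \left(-161 + 178 \left(- \frac{1}{75}\right)\right) \left(- \frac{1}{27}\right) = \left(-161 - \frac{178}{75}\right) \left(- \frac{1}{27}\right) = \left(- \frac{12253}{75}\right) \left(- \frac{1}{27}\right) = \frac{12253}{2025}$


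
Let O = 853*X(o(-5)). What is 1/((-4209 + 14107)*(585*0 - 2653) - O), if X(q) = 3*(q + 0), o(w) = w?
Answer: -1/26246599 ≈ -3.8100e-8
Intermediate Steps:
X(q) = 3*q
O = -12795 (O = 853*(3*(-5)) = 853*(-15) = -12795)
1/((-4209 + 14107)*(585*0 - 2653) - O) = 1/((-4209 + 14107)*(585*0 - 2653) - 1*(-12795)) = 1/(9898*(0 - 2653) + 12795) = 1/(9898*(-2653) + 12795) = 1/(-26259394 + 12795) = 1/(-26246599) = -1/26246599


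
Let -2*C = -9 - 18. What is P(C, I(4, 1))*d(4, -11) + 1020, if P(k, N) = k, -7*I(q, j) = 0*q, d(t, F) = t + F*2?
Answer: 777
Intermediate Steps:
d(t, F) = t + 2*F
C = 27/2 (C = -(-9 - 18)/2 = -1/2*(-27) = 27/2 ≈ 13.500)
I(q, j) = 0 (I(q, j) = -0*q = -1/7*0 = 0)
P(C, I(4, 1))*d(4, -11) + 1020 = 27*(4 + 2*(-11))/2 + 1020 = 27*(4 - 22)/2 + 1020 = (27/2)*(-18) + 1020 = -243 + 1020 = 777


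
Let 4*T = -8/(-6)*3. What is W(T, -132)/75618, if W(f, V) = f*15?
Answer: 5/25206 ≈ 0.00019837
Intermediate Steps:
T = 1 (T = (-8/(-6)*3)/4 = (-8*(-1)/6*3)/4 = (-4*(-1/3)*3)/4 = ((4/3)*3)/4 = (1/4)*4 = 1)
W(f, V) = 15*f
W(T, -132)/75618 = (15*1)/75618 = 15*(1/75618) = 5/25206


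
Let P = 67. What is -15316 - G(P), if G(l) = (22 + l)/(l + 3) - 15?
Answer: -1071159/70 ≈ -15302.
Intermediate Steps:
G(l) = -15 + (22 + l)/(3 + l) (G(l) = (22 + l)/(3 + l) - 15 = -15 + (22 + l)/(3 + l))
-15316 - G(P) = -15316 - (-23 - 14*67)/(3 + 67) = -15316 - (-23 - 938)/70 = -15316 - (-961)/70 = -15316 - 1*(-961/70) = -15316 + 961/70 = -1071159/70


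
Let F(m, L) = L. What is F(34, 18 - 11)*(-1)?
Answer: -7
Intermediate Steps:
F(34, 18 - 11)*(-1) = (18 - 11)*(-1) = 7*(-1) = -7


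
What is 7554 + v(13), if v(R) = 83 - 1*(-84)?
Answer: 7721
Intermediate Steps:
v(R) = 167 (v(R) = 83 + 84 = 167)
7554 + v(13) = 7554 + 167 = 7721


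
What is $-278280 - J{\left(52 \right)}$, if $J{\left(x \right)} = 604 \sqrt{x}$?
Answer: $-278280 - 1208 \sqrt{13} \approx -2.8264 \cdot 10^{5}$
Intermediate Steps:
$-278280 - J{\left(52 \right)} = -278280 - 604 \sqrt{52} = -278280 - 604 \cdot 2 \sqrt{13} = -278280 - 1208 \sqrt{13}$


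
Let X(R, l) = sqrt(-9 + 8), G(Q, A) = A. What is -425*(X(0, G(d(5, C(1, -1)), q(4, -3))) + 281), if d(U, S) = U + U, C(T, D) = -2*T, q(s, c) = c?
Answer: -119425 - 425*I ≈ -1.1943e+5 - 425.0*I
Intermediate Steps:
d(U, S) = 2*U
X(R, l) = I (X(R, l) = sqrt(-1) = I)
-425*(X(0, G(d(5, C(1, -1)), q(4, -3))) + 281) = -425*(I + 281) = -425*(281 + I) = -119425 - 425*I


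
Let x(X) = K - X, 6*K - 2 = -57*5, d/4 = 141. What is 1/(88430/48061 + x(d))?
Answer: -288366/175709107 ≈ -0.0016412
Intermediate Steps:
d = 564 (d = 4*141 = 564)
K = -283/6 (K = ⅓ + (-57*5)/6 = ⅓ + (⅙)*(-285) = ⅓ - 95/2 = -283/6 ≈ -47.167)
x(X) = -283/6 - X
1/(88430/48061 + x(d)) = 1/(88430/48061 + (-283/6 - 1*564)) = 1/(88430*(1/48061) + (-283/6 - 564)) = 1/(88430/48061 - 3667/6) = 1/(-175709107/288366) = -288366/175709107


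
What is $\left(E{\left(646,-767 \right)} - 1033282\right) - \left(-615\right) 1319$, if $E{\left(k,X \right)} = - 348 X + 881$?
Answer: $45700$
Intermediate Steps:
$E{\left(k,X \right)} = 881 - 348 X$
$\left(E{\left(646,-767 \right)} - 1033282\right) - \left(-615\right) 1319 = \left(\left(881 - -266916\right) - 1033282\right) - \left(-615\right) 1319 = \left(\left(881 + 266916\right) - 1033282\right) - -811185 = \left(267797 - 1033282\right) + 811185 = -765485 + 811185 = 45700$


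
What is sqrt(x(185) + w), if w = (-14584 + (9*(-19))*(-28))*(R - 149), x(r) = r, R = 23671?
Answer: I*sqrt(230421327) ≈ 15180.0*I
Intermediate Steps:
w = -230421512 (w = (-14584 + (9*(-19))*(-28))*(23671 - 149) = (-14584 - 171*(-28))*23522 = (-14584 + 4788)*23522 = -9796*23522 = -230421512)
sqrt(x(185) + w) = sqrt(185 - 230421512) = sqrt(-230421327) = I*sqrt(230421327)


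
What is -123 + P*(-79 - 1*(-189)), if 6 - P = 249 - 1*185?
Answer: -6503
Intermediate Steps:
P = -58 (P = 6 - (249 - 1*185) = 6 - (249 - 185) = 6 - 1*64 = 6 - 64 = -58)
-123 + P*(-79 - 1*(-189)) = -123 - 58*(-79 - 1*(-189)) = -123 - 58*(-79 + 189) = -123 - 58*110 = -123 - 6380 = -6503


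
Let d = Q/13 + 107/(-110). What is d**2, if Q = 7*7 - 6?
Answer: 11148921/2044900 ≈ 5.4521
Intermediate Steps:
Q = 43 (Q = 49 - 6 = 43)
d = 3339/1430 (d = 43/13 + 107/(-110) = 43*(1/13) + 107*(-1/110) = 43/13 - 107/110 = 3339/1430 ≈ 2.3350)
d**2 = (3339/1430)**2 = 11148921/2044900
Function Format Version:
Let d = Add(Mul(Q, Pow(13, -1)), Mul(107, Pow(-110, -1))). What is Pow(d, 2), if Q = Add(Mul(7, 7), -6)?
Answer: Rational(11148921, 2044900) ≈ 5.4521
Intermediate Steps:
Q = 43 (Q = Add(49, -6) = 43)
d = Rational(3339, 1430) (d = Add(Mul(43, Pow(13, -1)), Mul(107, Pow(-110, -1))) = Add(Mul(43, Rational(1, 13)), Mul(107, Rational(-1, 110))) = Add(Rational(43, 13), Rational(-107, 110)) = Rational(3339, 1430) ≈ 2.3350)
Pow(d, 2) = Pow(Rational(3339, 1430), 2) = Rational(11148921, 2044900)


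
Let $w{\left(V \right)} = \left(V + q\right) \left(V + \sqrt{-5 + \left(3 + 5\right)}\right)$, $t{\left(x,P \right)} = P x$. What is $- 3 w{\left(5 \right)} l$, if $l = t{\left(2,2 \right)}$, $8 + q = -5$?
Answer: $480 + 96 \sqrt{3} \approx 646.28$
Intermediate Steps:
$q = -13$ ($q = -8 - 5 = -13$)
$l = 4$ ($l = 2 \cdot 2 = 4$)
$w{\left(V \right)} = \left(-13 + V\right) \left(V + \sqrt{3}\right)$ ($w{\left(V \right)} = \left(V - 13\right) \left(V + \sqrt{-5 + \left(3 + 5\right)}\right) = \left(-13 + V\right) \left(V + \sqrt{-5 + 8}\right) = \left(-13 + V\right) \left(V + \sqrt{3}\right)$)
$- 3 w{\left(5 \right)} l = - 3 \left(5^{2} - 65 - 13 \sqrt{3} + 5 \sqrt{3}\right) 4 = - 3 \left(25 - 65 - 13 \sqrt{3} + 5 \sqrt{3}\right) 4 = - 3 \left(-40 - 8 \sqrt{3}\right) 4 = \left(120 + 24 \sqrt{3}\right) 4 = 480 + 96 \sqrt{3}$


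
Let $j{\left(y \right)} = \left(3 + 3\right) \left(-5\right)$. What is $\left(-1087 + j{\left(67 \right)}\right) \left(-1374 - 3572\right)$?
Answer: $5524682$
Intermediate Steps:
$j{\left(y \right)} = -30$ ($j{\left(y \right)} = 6 \left(-5\right) = -30$)
$\left(-1087 + j{\left(67 \right)}\right) \left(-1374 - 3572\right) = \left(-1087 - 30\right) \left(-1374 - 3572\right) = \left(-1117\right) \left(-4946\right) = 5524682$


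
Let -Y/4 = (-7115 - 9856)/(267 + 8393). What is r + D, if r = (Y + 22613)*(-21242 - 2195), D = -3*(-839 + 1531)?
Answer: -1147810851232/2165 ≈ -5.3017e+8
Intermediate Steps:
Y = 16971/2165 (Y = -4*(-7115 - 9856)/(267 + 8393) = -(-67884)/8660 = -4*(-16971/8660) = 16971/2165 ≈ 7.8388)
D = -2076 (D = -3*692 = -2076)
r = -1147806356692/2165 (r = (16971/2165 + 22613)*(-21242 - 2195) = (48974116/2165)*(-23437) = -1147806356692/2165 ≈ -5.3016e+8)
r + D = -1147806356692/2165 - 2076 = -1147810851232/2165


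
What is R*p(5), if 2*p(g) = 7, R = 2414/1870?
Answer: 497/110 ≈ 4.5182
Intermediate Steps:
R = 71/55 (R = 2414*(1/1870) = 71/55 ≈ 1.2909)
p(g) = 7/2 (p(g) = (½)*7 = 7/2)
R*p(5) = (71/55)*(7/2) = 497/110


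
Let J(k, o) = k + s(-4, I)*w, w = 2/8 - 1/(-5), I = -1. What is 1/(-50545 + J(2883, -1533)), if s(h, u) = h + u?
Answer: -4/190657 ≈ -2.0980e-5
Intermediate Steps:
w = 9/20 (w = 2*(⅛) - 1*(-⅕) = ¼ + ⅕ = 9/20 ≈ 0.45000)
J(k, o) = -9/4 + k (J(k, o) = k + (-4 - 1)*(9/20) = k - 5*9/20 = k - 9/4 = -9/4 + k)
1/(-50545 + J(2883, -1533)) = 1/(-50545 + (-9/4 + 2883)) = 1/(-50545 + 11523/4) = 1/(-190657/4) = -4/190657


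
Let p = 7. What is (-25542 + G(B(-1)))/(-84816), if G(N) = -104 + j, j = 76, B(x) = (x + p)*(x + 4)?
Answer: 12785/42408 ≈ 0.30148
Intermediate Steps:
B(x) = (4 + x)*(7 + x) (B(x) = (x + 7)*(x + 4) = (7 + x)*(4 + x) = (4 + x)*(7 + x))
G(N) = -28 (G(N) = -104 + 76 = -28)
(-25542 + G(B(-1)))/(-84816) = (-25542 - 28)/(-84816) = -25570*(-1/84816) = 12785/42408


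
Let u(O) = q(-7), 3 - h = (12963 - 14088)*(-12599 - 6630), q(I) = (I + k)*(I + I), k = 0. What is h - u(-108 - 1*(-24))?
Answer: -21632720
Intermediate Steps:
q(I) = 2*I**2 (q(I) = (I + 0)*(I + I) = I*(2*I) = 2*I**2)
h = -21632622 (h = 3 - (12963 - 14088)*(-12599 - 6630) = 3 - (-1125)*(-19229) = 3 - 1*21632625 = 3 - 21632625 = -21632622)
u(O) = 98 (u(O) = 2*(-7)**2 = 2*49 = 98)
h - u(-108 - 1*(-24)) = -21632622 - 1*98 = -21632622 - 98 = -21632720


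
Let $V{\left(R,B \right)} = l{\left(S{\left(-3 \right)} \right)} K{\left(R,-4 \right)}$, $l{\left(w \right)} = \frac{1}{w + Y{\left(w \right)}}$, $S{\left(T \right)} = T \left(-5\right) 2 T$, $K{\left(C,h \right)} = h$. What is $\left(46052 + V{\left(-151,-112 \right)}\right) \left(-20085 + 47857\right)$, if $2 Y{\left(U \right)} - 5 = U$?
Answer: $\frac{6394784912}{5} \approx 1.279 \cdot 10^{9}$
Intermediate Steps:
$Y{\left(U \right)} = \frac{5}{2} + \frac{U}{2}$
$S{\left(T \right)} = - 10 T^{2}$ ($S{\left(T \right)} = - 5 T 2 T = - 10 T^{2}$)
$l{\left(w \right)} = \frac{1}{\frac{5}{2} + \frac{3 w}{2}}$ ($l{\left(w \right)} = \frac{1}{w + \left(\frac{5}{2} + \frac{w}{2}\right)} = \frac{1}{\frac{5}{2} + \frac{3 w}{2}}$)
$V{\left(R,B \right)} = \frac{8}{265}$ ($V{\left(R,B \right)} = \frac{2}{5 + 3 \left(- 10 \left(-3\right)^{2}\right)} \left(-4\right) = \frac{2}{5 + 3 \left(\left(-10\right) 9\right)} \left(-4\right) = \frac{2}{5 + 3 \left(-90\right)} \left(-4\right) = \frac{2}{5 - 270} \left(-4\right) = \frac{2}{-265} \left(-4\right) = 2 \left(- \frac{1}{265}\right) \left(-4\right) = \left(- \frac{2}{265}\right) \left(-4\right) = \frac{8}{265}$)
$\left(46052 + V{\left(-151,-112 \right)}\right) \left(-20085 + 47857\right) = \left(46052 + \frac{8}{265}\right) \left(-20085 + 47857\right) = \frac{12203788}{265} \cdot 27772 = \frac{6394784912}{5}$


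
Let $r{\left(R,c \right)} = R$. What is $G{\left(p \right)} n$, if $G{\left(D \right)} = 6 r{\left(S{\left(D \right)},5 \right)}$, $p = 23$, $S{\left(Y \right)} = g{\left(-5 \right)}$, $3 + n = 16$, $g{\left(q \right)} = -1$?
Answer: $-78$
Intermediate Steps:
$n = 13$ ($n = -3 + 16 = 13$)
$S{\left(Y \right)} = -1$
$G{\left(D \right)} = -6$ ($G{\left(D \right)} = 6 \left(-1\right) = -6$)
$G{\left(p \right)} n = \left(-6\right) 13 = -78$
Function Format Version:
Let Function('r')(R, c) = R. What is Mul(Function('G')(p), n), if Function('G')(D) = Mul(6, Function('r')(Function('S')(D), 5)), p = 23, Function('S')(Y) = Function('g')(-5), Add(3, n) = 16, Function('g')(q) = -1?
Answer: -78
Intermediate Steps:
n = 13 (n = Add(-3, 16) = 13)
Function('S')(Y) = -1
Function('G')(D) = -6 (Function('G')(D) = Mul(6, -1) = -6)
Mul(Function('G')(p), n) = Mul(-6, 13) = -78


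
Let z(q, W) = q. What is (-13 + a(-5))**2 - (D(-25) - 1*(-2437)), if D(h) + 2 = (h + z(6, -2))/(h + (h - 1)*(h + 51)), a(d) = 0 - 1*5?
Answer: -1479830/701 ≈ -2111.0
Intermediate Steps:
a(d) = -5 (a(d) = 0 - 5 = -5)
D(h) = -2 + (6 + h)/(h + (-1 + h)*(51 + h)) (D(h) = -2 + (h + 6)/(h + (h - 1)*(h + 51)) = -2 + (6 + h)/(h + (-1 + h)*(51 + h)))
(-13 + a(-5))**2 - (D(-25) - 1*(-2437)) = (-13 - 5)**2 - ((108 - 101*(-25) - 2*(-25)**2)/(-51 + (-25)**2 + 51*(-25)) - 1*(-2437)) = (-18)**2 - ((108 + 2525 - 2*625)/(-51 + 625 - 1275) + 2437) = 324 - ((108 + 2525 - 1250)/(-701) + 2437) = 324 - (-1/701*1383 + 2437) = 324 - (-1383/701 + 2437) = 324 - 1*1706954/701 = 324 - 1706954/701 = -1479830/701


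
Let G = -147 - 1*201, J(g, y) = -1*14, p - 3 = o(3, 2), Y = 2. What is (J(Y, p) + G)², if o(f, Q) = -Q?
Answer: 131044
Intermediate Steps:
p = 1 (p = 3 - 1*2 = 3 - 2 = 1)
J(g, y) = -14
G = -348 (G = -147 - 201 = -348)
(J(Y, p) + G)² = (-14 - 348)² = (-362)² = 131044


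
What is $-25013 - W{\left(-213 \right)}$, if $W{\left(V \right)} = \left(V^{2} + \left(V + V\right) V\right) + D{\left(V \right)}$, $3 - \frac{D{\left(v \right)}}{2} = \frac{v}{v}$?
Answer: $-161124$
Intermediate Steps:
$D{\left(v \right)} = 4$ ($D{\left(v \right)} = 6 - 2 \frac{v}{v} = 6 - 2 = 4$)
$W{\left(V \right)} = 4 + 3 V^{2}$ ($W{\left(V \right)} = \left(V^{2} + \left(V + V\right) V\right) + 4 = \left(V^{2} + 2 V V\right) + 4 = \left(V^{2} + 2 V^{2}\right) + 4 = 3 V^{2} + 4 = 4 + 3 V^{2}$)
$-25013 - W{\left(-213 \right)} = -25013 - \left(4 + 3 \left(-213\right)^{2}\right) = -25013 - \left(4 + 3 \cdot 45369\right) = -25013 - \left(4 + 136107\right) = -25013 - 136111 = -161124$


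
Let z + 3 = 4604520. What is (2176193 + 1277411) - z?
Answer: -1150913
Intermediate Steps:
z = 4604517 (z = -3 + 4604520 = 4604517)
(2176193 + 1277411) - z = (2176193 + 1277411) - 1*4604517 = 3453604 - 4604517 = -1150913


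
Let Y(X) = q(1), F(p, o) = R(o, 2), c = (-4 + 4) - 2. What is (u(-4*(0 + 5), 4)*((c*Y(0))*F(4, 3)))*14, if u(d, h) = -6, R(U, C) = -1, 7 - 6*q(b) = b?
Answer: -168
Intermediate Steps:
c = -2 (c = 0 - 2 = -2)
q(b) = 7/6 - b/6
F(p, o) = -1
Y(X) = 1 (Y(X) = 7/6 - ⅙*1 = 7/6 - ⅙ = 1)
(u(-4*(0 + 5), 4)*((c*Y(0))*F(4, 3)))*14 = -6*(-2*1)*(-1)*14 = -(-12)*(-1)*14 = -6*2*14 = -12*14 = -168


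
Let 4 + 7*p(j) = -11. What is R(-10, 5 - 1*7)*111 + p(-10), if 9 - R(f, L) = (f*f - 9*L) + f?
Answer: -76938/7 ≈ -10991.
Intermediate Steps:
p(j) = -15/7 (p(j) = -4/7 + (⅐)*(-11) = -4/7 - 11/7 = -15/7)
R(f, L) = 9 - f - f² + 9*L (R(f, L) = 9 - ((f*f - 9*L) + f) = 9 - ((f² - 9*L) + f) = 9 - (f + f² - 9*L) = 9 + (-f - f² + 9*L) = 9 - f - f² + 9*L)
R(-10, 5 - 1*7)*111 + p(-10) = (9 - 1*(-10) - 1*(-10)² + 9*(5 - 1*7))*111 - 15/7 = (9 + 10 - 1*100 + 9*(5 - 7))*111 - 15/7 = (9 + 10 - 100 + 9*(-2))*111 - 15/7 = (9 + 10 - 100 - 18)*111 - 15/7 = -99*111 - 15/7 = -10989 - 15/7 = -76938/7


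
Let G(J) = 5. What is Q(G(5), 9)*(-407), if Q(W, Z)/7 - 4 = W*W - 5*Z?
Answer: 45584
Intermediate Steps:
Q(W, Z) = 28 - 35*Z + 7*W**2 (Q(W, Z) = 28 + 7*(W*W - 5*Z) = 28 + 7*(W**2 - 5*Z) = 28 + (-35*Z + 7*W**2) = 28 - 35*Z + 7*W**2)
Q(G(5), 9)*(-407) = (28 - 35*9 + 7*5**2)*(-407) = (28 - 315 + 7*25)*(-407) = (28 - 315 + 175)*(-407) = -112*(-407) = 45584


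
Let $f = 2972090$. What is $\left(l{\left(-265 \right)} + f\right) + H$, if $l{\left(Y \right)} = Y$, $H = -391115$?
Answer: $2580710$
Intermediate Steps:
$\left(l{\left(-265 \right)} + f\right) + H = \left(-265 + 2972090\right) - 391115 = 2971825 - 391115 = 2580710$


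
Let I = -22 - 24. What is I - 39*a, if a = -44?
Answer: 1670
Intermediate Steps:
I = -46
I - 39*a = -46 - 39*(-44) = -46 + 1716 = 1670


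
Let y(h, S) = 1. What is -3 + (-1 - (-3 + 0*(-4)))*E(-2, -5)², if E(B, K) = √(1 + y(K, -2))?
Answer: 1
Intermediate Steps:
E(B, K) = √2 (E(B, K) = √(1 + 1) = √2)
-3 + (-1 - (-3 + 0*(-4)))*E(-2, -5)² = -3 + (-1 - (-3 + 0*(-4)))*(√2)² = -3 + (-1 - (-3 + 0))*2 = -3 + (-1 - 1*(-3))*2 = -3 + (-1 + 3)*2 = -3 + 2*2 = -3 + 4 = 1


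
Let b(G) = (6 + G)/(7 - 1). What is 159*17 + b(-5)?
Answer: 16219/6 ≈ 2703.2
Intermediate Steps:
b(G) = 1 + G/6 (b(G) = (6 + G)/6 = (6 + G)*(⅙) = 1 + G/6)
159*17 + b(-5) = 159*17 + (1 + (⅙)*(-5)) = 2703 + (1 - ⅚) = 2703 + ⅙ = 16219/6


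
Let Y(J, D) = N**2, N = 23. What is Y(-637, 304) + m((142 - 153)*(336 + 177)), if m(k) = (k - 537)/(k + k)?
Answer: 996079/1881 ≈ 529.55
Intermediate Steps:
Y(J, D) = 529 (Y(J, D) = 23**2 = 529)
m(k) = (-537 + k)/(2*k) (m(k) = (-537 + k)/((2*k)) = (-537 + k)*(1/(2*k)) = (-537 + k)/(2*k))
Y(-637, 304) + m((142 - 153)*(336 + 177)) = 529 + (-537 + (142 - 153)*(336 + 177))/(2*(((142 - 153)*(336 + 177)))) = 529 + (-537 - 11*513)/(2*((-11*513))) = 529 + (1/2)*(-537 - 5643)/(-5643) = 529 + (1/2)*(-1/5643)*(-6180) = 529 + 1030/1881 = 996079/1881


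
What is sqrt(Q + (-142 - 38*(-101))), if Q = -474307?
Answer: I*sqrt(470611) ≈ 686.01*I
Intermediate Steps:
sqrt(Q + (-142 - 38*(-101))) = sqrt(-474307 + (-142 - 38*(-101))) = sqrt(-474307 + (-142 + 3838)) = sqrt(-474307 + 3696) = sqrt(-470611) = I*sqrt(470611)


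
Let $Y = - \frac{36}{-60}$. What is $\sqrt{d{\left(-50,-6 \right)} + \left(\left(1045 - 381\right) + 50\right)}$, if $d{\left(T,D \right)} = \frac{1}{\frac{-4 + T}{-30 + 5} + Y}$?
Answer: $\frac{\sqrt{3401079}}{69} \approx 26.728$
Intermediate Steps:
$Y = \frac{3}{5}$ ($Y = \left(-36\right) \left(- \frac{1}{60}\right) = \frac{3}{5} \approx 0.6$)
$d{\left(T,D \right)} = \frac{1}{\frac{19}{25} - \frac{T}{25}}$ ($d{\left(T,D \right)} = \frac{1}{\frac{-4 + T}{-30 + 5} + \frac{3}{5}} = \frac{1}{\frac{-4 + T}{-25} + \frac{3}{5}} = \frac{1}{\left(-4 + T\right) \left(- \frac{1}{25}\right) + \frac{3}{5}} = \frac{1}{\left(\frac{4}{25} - \frac{T}{25}\right) + \frac{3}{5}} = \frac{1}{\frac{19}{25} - \frac{T}{25}}$)
$\sqrt{d{\left(-50,-6 \right)} + \left(\left(1045 - 381\right) + 50\right)} = \sqrt{- \frac{25}{-19 - 50} + \left(\left(1045 - 381\right) + 50\right)} = \sqrt{- \frac{25}{-69} + \left(664 + 50\right)} = \sqrt{\left(-25\right) \left(- \frac{1}{69}\right) + 714} = \sqrt{\frac{25}{69} + 714} = \sqrt{\frac{49291}{69}} = \frac{\sqrt{3401079}}{69}$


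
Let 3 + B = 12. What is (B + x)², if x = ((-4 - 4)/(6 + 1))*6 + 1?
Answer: 484/49 ≈ 9.8775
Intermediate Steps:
B = 9 (B = -3 + 12 = 9)
x = -41/7 (x = -8/7*6 + 1 = -48/7 + 1 = -41/7 ≈ -5.8571)
(B + x)² = (9 - 41/7)² = (22/7)² = 484/49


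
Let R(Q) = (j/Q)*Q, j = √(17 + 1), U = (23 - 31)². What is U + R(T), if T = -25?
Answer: 64 + 3*√2 ≈ 68.243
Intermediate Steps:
U = 64 (U = (-8)² = 64)
j = 3*√2 (j = √18 = 3*√2 ≈ 4.2426)
R(Q) = 3*√2 (R(Q) = ((3*√2)/Q)*Q = (3*√2/Q)*Q = 3*√2)
U + R(T) = 64 + 3*√2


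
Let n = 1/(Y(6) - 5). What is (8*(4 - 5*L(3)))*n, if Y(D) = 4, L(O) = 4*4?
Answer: 608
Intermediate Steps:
L(O) = 16
n = -1 (n = 1/(4 - 5) = 1/(-1) = -1)
(8*(4 - 5*L(3)))*n = (8*(4 - 5*16))*(-1) = (8*(4 - 80))*(-1) = (8*(-76))*(-1) = -608*(-1) = 608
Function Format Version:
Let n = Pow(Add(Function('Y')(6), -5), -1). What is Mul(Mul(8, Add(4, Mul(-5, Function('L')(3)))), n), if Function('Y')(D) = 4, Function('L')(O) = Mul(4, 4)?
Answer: 608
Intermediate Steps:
Function('L')(O) = 16
n = -1 (n = Pow(Add(4, -5), -1) = Pow(-1, -1) = -1)
Mul(Mul(8, Add(4, Mul(-5, Function('L')(3)))), n) = Mul(Mul(8, Add(4, Mul(-5, 16))), -1) = Mul(Mul(8, Add(4, -80)), -1) = Mul(Mul(8, -76), -1) = Mul(-608, -1) = 608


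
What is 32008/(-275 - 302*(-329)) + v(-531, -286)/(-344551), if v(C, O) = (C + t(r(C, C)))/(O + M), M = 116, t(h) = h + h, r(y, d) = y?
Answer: 1874668190141/5803654944610 ≈ 0.32302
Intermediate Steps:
t(h) = 2*h
v(C, O) = 3*C/(116 + O) (v(C, O) = (C + 2*C)/(O + 116) = (3*C)/(116 + O) = 3*C/(116 + O))
32008/(-275 - 302*(-329)) + v(-531, -286)/(-344551) = 32008/(-275 - 302*(-329)) + (3*(-531)/(116 - 286))/(-344551) = 32008/(-275 + 99358) + (3*(-531)/(-170))*(-1/344551) = 32008/99083 + (3*(-531)*(-1/170))*(-1/344551) = 32008*(1/99083) + (1593/170)*(-1/344551) = 32008/99083 - 1593/58573670 = 1874668190141/5803654944610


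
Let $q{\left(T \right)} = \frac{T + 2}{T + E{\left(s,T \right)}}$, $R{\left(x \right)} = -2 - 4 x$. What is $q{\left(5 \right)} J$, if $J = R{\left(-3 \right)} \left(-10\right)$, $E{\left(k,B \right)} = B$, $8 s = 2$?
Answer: $-70$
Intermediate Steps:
$s = \frac{1}{4}$ ($s = \frac{1}{8} \cdot 2 = \frac{1}{4} \approx 0.25$)
$q{\left(T \right)} = \frac{2 + T}{2 T}$ ($q{\left(T \right)} = \frac{T + 2}{T + T} = \frac{2 + T}{2 T}$)
$J = -100$ ($J = \left(-2 - -12\right) \left(-10\right) = \left(-2 + 12\right) \left(-10\right) = 10 \left(-10\right) = -100$)
$q{\left(5 \right)} J = \frac{2 + 5}{2 \cdot 5} \left(-100\right) = \frac{1}{2} \cdot \frac{1}{5} \cdot 7 \left(-100\right) = \frac{7}{10} \left(-100\right) = -70$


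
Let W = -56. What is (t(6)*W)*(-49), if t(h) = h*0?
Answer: 0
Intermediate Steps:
t(h) = 0
(t(6)*W)*(-49) = (0*(-56))*(-49) = 0*(-49) = 0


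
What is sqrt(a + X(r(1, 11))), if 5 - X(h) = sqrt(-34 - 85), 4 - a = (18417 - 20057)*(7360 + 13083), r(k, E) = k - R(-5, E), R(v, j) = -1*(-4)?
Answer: sqrt(33526529 - I*sqrt(119)) ≈ 5790.2 - 0.e-3*I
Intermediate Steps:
R(v, j) = 4
r(k, E) = -4 + k (r(k, E) = k - 1*4 = k - 4 = -4 + k)
a = 33526524 (a = 4 - (18417 - 20057)*(7360 + 13083) = 4 - (-1640)*20443 = 4 - 1*(-33526520) = 4 + 33526520 = 33526524)
X(h) = 5 - I*sqrt(119) (X(h) = 5 - sqrt(-34 - 85) = 5 - sqrt(-119) = 5 - I*sqrt(119))
sqrt(a + X(r(1, 11))) = sqrt(33526524 + (5 - I*sqrt(119))) = sqrt(33526529 - I*sqrt(119))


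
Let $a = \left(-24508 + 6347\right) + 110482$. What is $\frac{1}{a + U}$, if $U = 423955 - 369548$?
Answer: $\frac{1}{146728} \approx 6.8153 \cdot 10^{-6}$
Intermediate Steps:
$a = 92321$ ($a = -18161 + 110482 = 92321$)
$U = 54407$ ($U = 423955 - 369548 = 54407$)
$\frac{1}{a + U} = \frac{1}{92321 + 54407} = \frac{1}{146728}$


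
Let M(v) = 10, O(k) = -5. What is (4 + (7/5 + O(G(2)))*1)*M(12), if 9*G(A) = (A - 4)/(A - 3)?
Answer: 4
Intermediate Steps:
G(A) = (-4 + A)/(9*(-3 + A)) (G(A) = ((A - 4)/(A - 3))/9 = ((-4 + A)/(-3 + A))/9 = (-4 + A)/(9*(-3 + A)))
(4 + (7/5 + O(G(2)))*1)*M(12) = (4 + (7/5 - 5)*1)*10 = (4 - 18/5*1)*10 = (4 - 18/5)*10 = (⅖)*10 = 4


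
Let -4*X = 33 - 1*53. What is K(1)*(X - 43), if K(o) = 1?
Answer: -38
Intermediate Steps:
X = 5 (X = -(33 - 1*53)/4 = -(33 - 53)/4 = -¼*(-20) = 5)
K(1)*(X - 43) = 1*(5 - 43) = 1*(-38) = -38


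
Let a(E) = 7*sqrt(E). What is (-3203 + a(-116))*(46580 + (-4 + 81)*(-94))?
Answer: -126012426 + 550788*I*sqrt(29) ≈ -1.2601e+8 + 2.9661e+6*I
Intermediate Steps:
(-3203 + a(-116))*(46580 + (-4 + 81)*(-94)) = (-3203 + 7*sqrt(-116))*(46580 + (-4 + 81)*(-94)) = (-3203 + 7*(2*I*sqrt(29)))*(46580 + 77*(-94)) = (-3203 + 14*I*sqrt(29))*(46580 - 7238) = (-3203 + 14*I*sqrt(29))*39342 = -126012426 + 550788*I*sqrt(29)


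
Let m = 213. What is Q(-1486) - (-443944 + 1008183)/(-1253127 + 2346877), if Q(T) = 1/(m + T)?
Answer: -719369997/1392343750 ≈ -0.51666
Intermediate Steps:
Q(T) = 1/(213 + T)
Q(-1486) - (-443944 + 1008183)/(-1253127 + 2346877) = 1/(213 - 1486) - (-443944 + 1008183)/(-1253127 + 2346877) = 1/(-1273) - 564239/1093750 = -1/1273 - 564239/1093750 = -719369997/1392343750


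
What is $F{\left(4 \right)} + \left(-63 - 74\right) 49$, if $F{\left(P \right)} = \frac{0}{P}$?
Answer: $-6713$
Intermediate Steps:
$F{\left(P \right)} = 0$
$F{\left(4 \right)} + \left(-63 - 74\right) 49 = 0 + \left(-63 - 74\right) 49 = 0 - 6713 = -6713$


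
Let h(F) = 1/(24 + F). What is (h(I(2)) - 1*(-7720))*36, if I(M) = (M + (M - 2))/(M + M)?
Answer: 13618152/49 ≈ 2.7792e+5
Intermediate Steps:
I(M) = (-2 + 2*M)/(2*M) (I(M) = (M + (-2 + M))/((2*M)) = (-2 + 2*M)*(1/(2*M)) = (-2 + 2*M)/(2*M))
(h(I(2)) - 1*(-7720))*36 = (1/(24 + (-1 + 2)/2) - 1*(-7720))*36 = (1/(24 + (1/2)*1) + 7720)*36 = (1/(24 + 1/2) + 7720)*36 = (1/(49/2) + 7720)*36 = (2/49 + 7720)*36 = (378282/49)*36 = 13618152/49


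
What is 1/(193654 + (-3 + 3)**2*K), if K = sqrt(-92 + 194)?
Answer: 1/193654 ≈ 5.1638e-6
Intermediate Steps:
K = sqrt(102) ≈ 10.100
1/(193654 + (-3 + 3)**2*K) = 1/(193654 + (-3 + 3)**2*sqrt(102)) = 1/(193654 + 0**2*sqrt(102)) = 1/(193654 + 0*sqrt(102)) = 1/(193654 + 0) = 1/193654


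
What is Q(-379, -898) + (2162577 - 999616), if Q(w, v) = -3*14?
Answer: 1162919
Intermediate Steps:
Q(w, v) = -42
Q(-379, -898) + (2162577 - 999616) = -42 + (2162577 - 999616) = -42 + 1162961 = 1162919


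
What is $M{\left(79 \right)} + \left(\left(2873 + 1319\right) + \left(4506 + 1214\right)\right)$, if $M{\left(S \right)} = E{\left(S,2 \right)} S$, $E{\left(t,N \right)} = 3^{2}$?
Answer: $10623$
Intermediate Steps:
$E{\left(t,N \right)} = 9$
$M{\left(S \right)} = 9 S$
$M{\left(79 \right)} + \left(\left(2873 + 1319\right) + \left(4506 + 1214\right)\right) = 9 \cdot 79 + \left(\left(2873 + 1319\right) + \left(4506 + 1214\right)\right) = 711 + \left(4192 + 5720\right) = 711 + 9912 = 10623$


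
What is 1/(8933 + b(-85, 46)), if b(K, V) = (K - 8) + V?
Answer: 1/8886 ≈ 0.00011254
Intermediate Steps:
b(K, V) = -8 + K + V (b(K, V) = (-8 + K) + V = -8 + K + V)
1/(8933 + b(-85, 46)) = 1/(8933 + (-8 - 85 + 46)) = 1/(8933 - 47) = 1/8886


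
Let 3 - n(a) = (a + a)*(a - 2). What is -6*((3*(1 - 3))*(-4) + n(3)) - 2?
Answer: -128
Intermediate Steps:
n(a) = 3 - 2*a*(-2 + a) (n(a) = 3 - (a + a)*(a - 2) = 3 - 2*a*(-2 + a))
-6*((3*(1 - 3))*(-4) + n(3)) - 2 = -6*((3*(1 - 3))*(-4) + (3 - 2*3**2 + 4*3)) - 2 = -6*((3*(-2))*(-4) + (3 - 2*9 + 12)) - 2 = -6*(-6*(-4) + (3 - 18 + 12)) - 2 = -6*(24 - 3) - 2 = -6*21 - 2 = -126 - 2 = -128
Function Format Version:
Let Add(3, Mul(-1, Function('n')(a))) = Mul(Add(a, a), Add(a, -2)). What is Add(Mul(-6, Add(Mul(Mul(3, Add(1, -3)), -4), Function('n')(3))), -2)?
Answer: -128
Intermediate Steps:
Function('n')(a) = Add(3, Mul(-2, a, Add(-2, a))) (Function('n')(a) = Add(3, Mul(-1, Mul(Add(a, a), Add(a, -2)))) = Add(3, Mul(-1, Mul(Mul(2, a), Add(-2, a)))) = Add(3, Mul(-1, Mul(2, a, Add(-2, a)))) = Add(3, Mul(-2, a, Add(-2, a))))
Add(Mul(-6, Add(Mul(Mul(3, Add(1, -3)), -4), Function('n')(3))), -2) = Add(Mul(-6, Add(Mul(Mul(3, Add(1, -3)), -4), Add(3, Mul(-2, Pow(3, 2)), Mul(4, 3)))), -2) = Add(Mul(-6, Add(Mul(Mul(3, -2), -4), Add(3, Mul(-2, 9), 12))), -2) = Add(Mul(-6, Add(Mul(-6, -4), Add(3, -18, 12))), -2) = Add(Mul(-6, Add(24, -3)), -2) = Add(Mul(-6, 21), -2) = Add(-126, -2) = -128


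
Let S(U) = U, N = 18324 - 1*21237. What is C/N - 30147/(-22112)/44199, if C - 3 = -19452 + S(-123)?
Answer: 2125373007883/316328589216 ≈ 6.7189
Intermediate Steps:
N = -2913 (N = 18324 - 21237 = -2913)
C = -19572 (C = 3 + (-19452 - 123) = 3 - 19575 = -19572)
C/N - 30147/(-22112)/44199 = -19572/(-2913) - 30147/(-22112)/44199 = -19572*(-1/2913) - 30147*(-1/22112)*(1/44199) = 6524/971 + (30147/22112)*(1/44199) = 6524/971 + 10049/325776096 = 2125373007883/316328589216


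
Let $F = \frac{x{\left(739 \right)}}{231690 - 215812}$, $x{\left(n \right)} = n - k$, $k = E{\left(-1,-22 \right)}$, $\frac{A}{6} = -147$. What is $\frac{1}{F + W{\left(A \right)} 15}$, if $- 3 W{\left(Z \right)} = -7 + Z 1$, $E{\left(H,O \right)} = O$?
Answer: $\frac{15878}{70578471} \approx 0.00022497$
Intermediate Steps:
$A = -882$ ($A = 6 \left(-147\right) = -882$)
$W{\left(Z \right)} = \frac{7}{3} - \frac{Z}{3}$ ($W{\left(Z \right)} = - \frac{-7 + Z 1}{3} = - \frac{-7 + Z}{3} = \frac{7}{3} - \frac{Z}{3}$)
$k = -22$
$x{\left(n \right)} = 22 + n$ ($x{\left(n \right)} = n - -22 = n + 22 = 22 + n$)
$F = \frac{761}{15878}$ ($F = \frac{22 + 739}{231690 - 215812} = \frac{761}{231690 - 215812} = \frac{761}{15878} \approx 0.047928$)
$\frac{1}{F + W{\left(A \right)} 15} = \frac{1}{\frac{761}{15878} + \left(\frac{7}{3} - -294\right) 15} = \frac{1}{\frac{761}{15878} + \left(\frac{7}{3} + 294\right) 15} = \frac{1}{\frac{761}{15878} + \frac{889}{3} \cdot 15} = \frac{1}{\frac{761}{15878} + 4445} = \frac{1}{\frac{70578471}{15878}} = \frac{15878}{70578471}$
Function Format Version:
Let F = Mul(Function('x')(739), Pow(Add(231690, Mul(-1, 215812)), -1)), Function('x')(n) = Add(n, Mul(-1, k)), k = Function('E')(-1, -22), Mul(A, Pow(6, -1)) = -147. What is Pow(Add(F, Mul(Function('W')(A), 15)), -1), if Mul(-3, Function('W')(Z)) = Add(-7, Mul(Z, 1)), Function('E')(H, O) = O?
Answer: Rational(15878, 70578471) ≈ 0.00022497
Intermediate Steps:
A = -882 (A = Mul(6, -147) = -882)
Function('W')(Z) = Add(Rational(7, 3), Mul(Rational(-1, 3), Z)) (Function('W')(Z) = Mul(Rational(-1, 3), Add(-7, Mul(Z, 1))) = Mul(Rational(-1, 3), Add(-7, Z)) = Add(Rational(7, 3), Mul(Rational(-1, 3), Z)))
k = -22
Function('x')(n) = Add(22, n) (Function('x')(n) = Add(n, Mul(-1, -22)) = Add(n, 22) = Add(22, n))
F = Rational(761, 15878) (F = Mul(Add(22, 739), Pow(Add(231690, Mul(-1, 215812)), -1)) = Mul(761, Pow(Add(231690, -215812), -1)) = Mul(761, Pow(15878, -1)) = Mul(761, Rational(1, 15878)) = Rational(761, 15878) ≈ 0.047928)
Pow(Add(F, Mul(Function('W')(A), 15)), -1) = Pow(Add(Rational(761, 15878), Mul(Add(Rational(7, 3), Mul(Rational(-1, 3), -882)), 15)), -1) = Pow(Add(Rational(761, 15878), Mul(Add(Rational(7, 3), 294), 15)), -1) = Pow(Add(Rational(761, 15878), Mul(Rational(889, 3), 15)), -1) = Pow(Add(Rational(761, 15878), 4445), -1) = Pow(Rational(70578471, 15878), -1) = Rational(15878, 70578471)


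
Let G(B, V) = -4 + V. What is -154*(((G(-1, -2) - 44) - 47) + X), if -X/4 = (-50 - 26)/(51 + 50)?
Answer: 1461922/101 ≈ 14474.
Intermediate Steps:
X = 304/101 (X = -4*(-50 - 26)/(51 + 50) = -(-304)/101 = -4*(-76/101) = 304/101 ≈ 3.0099)
-154*(((G(-1, -2) - 44) - 47) + X) = -154*((((-4 - 2) - 44) - 47) + 304/101) = -154*(((-6 - 44) - 47) + 304/101) = -154*((-50 - 47) + 304/101) = -154*(-97 + 304/101) = -154*(-9493/101) = 1461922/101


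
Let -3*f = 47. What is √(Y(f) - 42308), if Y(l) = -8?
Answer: 2*I*√10579 ≈ 205.71*I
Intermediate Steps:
f = -47/3 (f = -⅓*47 = -47/3 ≈ -15.667)
√(Y(f) - 42308) = √(-8 - 42308) = √(-42316) = 2*I*√10579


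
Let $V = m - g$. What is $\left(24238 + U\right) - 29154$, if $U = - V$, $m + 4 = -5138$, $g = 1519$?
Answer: $1745$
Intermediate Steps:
$m = -5142$ ($m = -4 - 5138 = -5142$)
$V = -6661$ ($V = -5142 - 1519 = -6661$)
$U = 6661$ ($U = \left(-1\right) \left(-6661\right) = 6661$)
$\left(24238 + U\right) - 29154 = \left(24238 + 6661\right) - 29154 = 30899 - 29154 = 1745$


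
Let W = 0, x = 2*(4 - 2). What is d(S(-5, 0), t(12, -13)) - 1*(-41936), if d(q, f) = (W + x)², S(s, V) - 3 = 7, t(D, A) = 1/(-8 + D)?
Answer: 41952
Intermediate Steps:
x = 4 (x = 2*2 = 4)
S(s, V) = 10 (S(s, V) = 3 + 7 = 10)
d(q, f) = 16 (d(q, f) = (0 + 4)² = 4² = 16)
d(S(-5, 0), t(12, -13)) - 1*(-41936) = 16 - 1*(-41936) = 16 + 41936 = 41952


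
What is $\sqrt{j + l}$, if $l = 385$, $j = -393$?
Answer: $2 i \sqrt{2} \approx 2.8284 i$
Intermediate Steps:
$\sqrt{j + l} = \sqrt{-393 + 385} = \sqrt{-8} = 2 i \sqrt{2}$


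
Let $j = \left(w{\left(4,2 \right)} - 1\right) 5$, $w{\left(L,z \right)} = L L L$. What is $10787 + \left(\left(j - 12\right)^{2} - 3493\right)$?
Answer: $99103$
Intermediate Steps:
$w{\left(L,z \right)} = L^{3}$ ($w{\left(L,z \right)} = L^{2} L = L^{3}$)
$j = 315$ ($j = \left(4^{3} - 1\right) 5 = \left(64 - 1\right) 5 = 63 \cdot 5 = 315$)
$10787 + \left(\left(j - 12\right)^{2} - 3493\right) = 10787 + \left(\left(315 - 12\right)^{2} - 3493\right) = 10787 + \left(303^{2} - 3493\right) = 10787 + \left(91809 - 3493\right) = 10787 + 88316 = 99103$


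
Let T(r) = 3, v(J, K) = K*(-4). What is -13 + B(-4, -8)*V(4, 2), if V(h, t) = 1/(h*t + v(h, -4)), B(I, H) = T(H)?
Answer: -103/8 ≈ -12.875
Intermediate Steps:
v(J, K) = -4*K
B(I, H) = 3
V(h, t) = 1/(16 + h*t) (V(h, t) = 1/(h*t - 4*(-4)) = 1/(h*t + 16) = 1/(16 + h*t))
-13 + B(-4, -8)*V(4, 2) = -13 + 3/(16 + 4*2) = -13 + 3/(16 + 8) = -13 + 3/24 = -13 + 3*(1/24) = -13 + ⅛ = -103/8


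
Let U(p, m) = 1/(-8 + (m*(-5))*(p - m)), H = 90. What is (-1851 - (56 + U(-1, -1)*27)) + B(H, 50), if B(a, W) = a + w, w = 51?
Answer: -14101/8 ≈ -1762.6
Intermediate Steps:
B(a, W) = 51 + a (B(a, W) = a + 51 = 51 + a)
U(p, m) = 1/(-8 - 5*m*(p - m)) (U(p, m) = 1/(-8 + (-5*m)*(p - m)) = 1/(-8 - 5*m*(p - m)))
(-1851 - (56 + U(-1, -1)*27)) + B(H, 50) = (-1851 - (56 - 1/(8 - 5*(-1)² + 5*(-1)*(-1))*27)) + (51 + 90) = (-1851 - (56 - 1/(8 - 5*1 + 5)*27)) + 141 = (-1851 - (56 - 1/(8 - 5 + 5)*27)) + 141 = (-1851 - (56 - 1/8*27)) + 141 = (-1851 - (56 - 1*⅛*27)) + 141 = (-1851 - (56 - ⅛*27)) + 141 = (-1851 - (56 - 27/8)) + 141 = (-1851 - 1*421/8) + 141 = (-1851 - 421/8) + 141 = -15229/8 + 141 = -14101/8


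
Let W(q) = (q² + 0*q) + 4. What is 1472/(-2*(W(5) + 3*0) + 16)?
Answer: -736/21 ≈ -35.048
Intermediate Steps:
W(q) = 4 + q² (W(q) = (q² + 0) + 4 = q² + 4 = 4 + q²)
1472/(-2*(W(5) + 3*0) + 16) = 1472/(-2*((4 + 5²) + 3*0) + 16) = 1472/(-2*((4 + 25) + 0) + 16) = 1472/(-2*(29 + 0) + 16) = 1472/(-2*29 + 16) = 1472/(-58 + 16) = 1472/(-42) = 1472*(-1/42) = -736/21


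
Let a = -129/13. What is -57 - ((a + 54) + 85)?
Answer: -2419/13 ≈ -186.08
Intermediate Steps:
a = -129/13 (a = -129*1/13 = -129/13 ≈ -9.9231)
-57 - ((a + 54) + 85) = -57 - ((-129/13 + 54) + 85) = -57 - (573/13 + 85) = -57 - 1*1678/13 = -57 - 1678/13 = -2419/13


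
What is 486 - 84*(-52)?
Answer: 4854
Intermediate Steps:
486 - 84*(-52) = 486 + 4368 = 4854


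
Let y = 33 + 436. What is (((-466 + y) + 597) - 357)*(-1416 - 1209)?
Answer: -637875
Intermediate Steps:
y = 469
(((-466 + y) + 597) - 357)*(-1416 - 1209) = (((-466 + 469) + 597) - 357)*(-1416 - 1209) = ((3 + 597) - 357)*(-2625) = (600 - 357)*(-2625) = 243*(-2625) = -637875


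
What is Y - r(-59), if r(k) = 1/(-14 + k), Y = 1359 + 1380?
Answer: 199948/73 ≈ 2739.0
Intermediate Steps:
Y = 2739
Y - r(-59) = 2739 - 1/(-14 - 59) = 2739 - 1/(-73) = 2739 - 1*(-1/73) = 2739 + 1/73 = 199948/73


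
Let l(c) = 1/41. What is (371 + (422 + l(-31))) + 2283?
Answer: 126117/41 ≈ 3076.0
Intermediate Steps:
l(c) = 1/41
(371 + (422 + l(-31))) + 2283 = (371 + (422 + 1/41)) + 2283 = (371 + 17303/41) + 2283 = 32514/41 + 2283 = 126117/41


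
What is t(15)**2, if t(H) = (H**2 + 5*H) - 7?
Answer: 85849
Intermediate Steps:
t(H) = -7 + H**2 + 5*H
t(15)**2 = (-7 + 15**2 + 5*15)**2 = (-7 + 225 + 75)**2 = 293**2 = 85849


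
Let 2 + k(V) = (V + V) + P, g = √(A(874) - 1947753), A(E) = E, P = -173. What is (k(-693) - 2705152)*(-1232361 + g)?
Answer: 3335647539393 - 2706713*I*√1946879 ≈ 3.3356e+12 - 3.7767e+9*I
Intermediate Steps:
g = I*√1946879 (g = √(874 - 1947753) = √(-1946879) = I*√1946879 ≈ 1395.3*I)
k(V) = -175 + 2*V (k(V) = -2 + ((V + V) - 173) = -2 + (2*V - 173) = -2 + (-173 + 2*V) = -175 + 2*V)
(k(-693) - 2705152)*(-1232361 + g) = ((-175 + 2*(-693)) - 2705152)*(-1232361 + I*√1946879) = ((-175 - 1386) - 2705152)*(-1232361 + I*√1946879) = (-1561 - 2705152)*(-1232361 + I*√1946879) = -2706713*(-1232361 + I*√1946879) = 3335647539393 - 2706713*I*√1946879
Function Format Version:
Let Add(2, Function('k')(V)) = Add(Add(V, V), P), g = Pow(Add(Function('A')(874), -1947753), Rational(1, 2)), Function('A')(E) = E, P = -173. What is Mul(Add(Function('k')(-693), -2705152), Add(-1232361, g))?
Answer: Add(3335647539393, Mul(-2706713, I, Pow(1946879, Rational(1, 2)))) ≈ Add(3.3356e+12, Mul(-3.7767e+9, I))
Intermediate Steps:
g = Mul(I, Pow(1946879, Rational(1, 2))) (g = Pow(Add(874, -1947753), Rational(1, 2)) = Pow(-1946879, Rational(1, 2)) = Mul(I, Pow(1946879, Rational(1, 2))) ≈ Mul(1395.3, I))
Function('k')(V) = Add(-175, Mul(2, V)) (Function('k')(V) = Add(-2, Add(Add(V, V), -173)) = Add(-2, Add(Mul(2, V), -173)) = Add(-2, Add(-173, Mul(2, V))) = Add(-175, Mul(2, V)))
Mul(Add(Function('k')(-693), -2705152), Add(-1232361, g)) = Mul(Add(Add(-175, Mul(2, -693)), -2705152), Add(-1232361, Mul(I, Pow(1946879, Rational(1, 2))))) = Mul(Add(Add(-175, -1386), -2705152), Add(-1232361, Mul(I, Pow(1946879, Rational(1, 2))))) = Mul(Add(-1561, -2705152), Add(-1232361, Mul(I, Pow(1946879, Rational(1, 2))))) = Mul(-2706713, Add(-1232361, Mul(I, Pow(1946879, Rational(1, 2))))) = Add(3335647539393, Mul(-2706713, I, Pow(1946879, Rational(1, 2))))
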